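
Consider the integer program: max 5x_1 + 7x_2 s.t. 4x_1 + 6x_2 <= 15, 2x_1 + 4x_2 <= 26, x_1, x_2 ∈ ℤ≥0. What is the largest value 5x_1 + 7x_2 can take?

(x_1,x_2)=(2,1) is feasible, giving 17.
(x_1,x_2)=(3,0) is feasible, giving 15.
(x_1,x_2)=(1,1) is feasible, giving 12.
Maximum is 17 at (x_1,x_2)=(2,1).

17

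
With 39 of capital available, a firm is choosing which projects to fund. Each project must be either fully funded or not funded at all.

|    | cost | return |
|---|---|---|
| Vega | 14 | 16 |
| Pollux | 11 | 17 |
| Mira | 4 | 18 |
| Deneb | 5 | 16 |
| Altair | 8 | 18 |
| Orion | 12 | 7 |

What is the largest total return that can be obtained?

69

Take Pollux, Mira, Deneb, and Altair: cost 11 + 4 + 5 + 8 = 28 ≤ 39, return 17 + 18 + 16 + 18 = 69.
No feasible combination exceeds this.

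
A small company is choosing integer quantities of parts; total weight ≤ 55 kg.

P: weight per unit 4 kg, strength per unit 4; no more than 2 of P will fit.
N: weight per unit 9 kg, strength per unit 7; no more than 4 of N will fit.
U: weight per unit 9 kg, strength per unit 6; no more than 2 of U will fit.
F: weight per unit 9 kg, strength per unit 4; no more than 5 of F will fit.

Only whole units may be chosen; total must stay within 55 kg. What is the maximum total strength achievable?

42

This is a bounded integer knapsack.
P has the best ratio (4/4); taking only P gives at most 2×4 = 8 (stopped by the supply cap of 2).
Mixing does better — 2×P, 4×N, and 1×U: weight 53 ≤ 55, strength 2·4 + 4·7 + 1·6 = 42.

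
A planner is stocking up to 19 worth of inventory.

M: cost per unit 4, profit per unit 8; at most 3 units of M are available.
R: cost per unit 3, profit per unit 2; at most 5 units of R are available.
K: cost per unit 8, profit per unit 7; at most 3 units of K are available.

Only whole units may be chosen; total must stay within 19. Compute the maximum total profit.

M has the best ratio (8/4); taking only M gives at most 3×8 = 24 (stopped by the supply cap of 3).
Mixing does better — 3×M and 2×R: cost 18 ≤ 19, profit 3·8 + 2·2 = 28.

28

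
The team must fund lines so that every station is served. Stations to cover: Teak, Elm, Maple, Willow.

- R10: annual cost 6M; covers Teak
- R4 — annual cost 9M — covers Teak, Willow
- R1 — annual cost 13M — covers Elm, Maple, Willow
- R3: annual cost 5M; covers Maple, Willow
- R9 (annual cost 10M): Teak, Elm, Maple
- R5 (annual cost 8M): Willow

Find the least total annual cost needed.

15

This is a weighted set-cover instance.
Choose R3 and R9: together they cover Teak, Elm, Maple, Willow — every station.
Total annual cost: 5 + 10 = 15.
No cover costs less than 15.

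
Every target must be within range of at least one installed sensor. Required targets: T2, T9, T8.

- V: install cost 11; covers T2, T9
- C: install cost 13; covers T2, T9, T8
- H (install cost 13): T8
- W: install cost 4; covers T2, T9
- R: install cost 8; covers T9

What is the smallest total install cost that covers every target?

The greedy cost-per-new-target heuristic would pick W and C for 17, but a cheaper cover exists.
C alone covers T2, T9, T8 — every target.
Total install cost: 13.
No cover costs less than 13.

13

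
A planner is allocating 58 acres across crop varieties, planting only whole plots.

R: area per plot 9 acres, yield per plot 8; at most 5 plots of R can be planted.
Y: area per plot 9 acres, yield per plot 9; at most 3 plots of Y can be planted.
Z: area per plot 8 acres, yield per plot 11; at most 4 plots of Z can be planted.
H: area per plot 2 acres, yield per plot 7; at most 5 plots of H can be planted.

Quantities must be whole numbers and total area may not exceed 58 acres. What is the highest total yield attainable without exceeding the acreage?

1×R, 1×Y, 4×Z, and 4×H: area 58 ≤ 58, yield 1·8 + 1·9 + 4·11 + 4·7 = 89.
2×Y, 4×Z, and 4×H: area 58 ≤ 58, yield 2·9 + 4·11 + 4·7 = 90.
Best is 90.

90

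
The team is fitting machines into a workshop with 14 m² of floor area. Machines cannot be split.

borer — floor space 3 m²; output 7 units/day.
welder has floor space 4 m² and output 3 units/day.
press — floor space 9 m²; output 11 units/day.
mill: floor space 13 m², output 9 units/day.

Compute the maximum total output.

18

Allowing fractional choices, the relaxed optimum would be about 19.5, but machines are indivisible.
borer + press: floor space 3 + 9 = 12 ≤ 14, output 7 + 11 = 18.
welder + press: floor space 4 + 9 = 13 ≤ 14, output 3 + 11 = 14.
Best is borer and press with total output 18.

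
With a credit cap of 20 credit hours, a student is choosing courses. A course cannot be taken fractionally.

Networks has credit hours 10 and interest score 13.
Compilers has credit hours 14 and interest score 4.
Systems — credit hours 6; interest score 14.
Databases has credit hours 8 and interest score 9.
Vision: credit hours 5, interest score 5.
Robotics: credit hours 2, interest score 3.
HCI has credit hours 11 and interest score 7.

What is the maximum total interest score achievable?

Treat it as a binary knapsack problem.
Allowing fractional choices, the relaxed optimum would be about 32.2, but courses are indivisible.
Networks + Systems: credit hours 10 + 6 = 16 ≤ 20, interest score 13 + 14 = 27.
Systems + Databases + Vision: credit hours 6 + 8 + 5 = 19 ≤ 20, interest score 14 + 9 + 5 = 28.
Networks + Systems + Robotics: credit hours 10 + 6 + 2 = 18 ≤ 20, interest score 13 + 14 + 3 = 30.
Best is Networks, Systems, and Robotics with total interest score 30.

30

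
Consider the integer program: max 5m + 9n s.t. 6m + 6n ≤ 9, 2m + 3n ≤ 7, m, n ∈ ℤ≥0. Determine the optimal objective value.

9

(m,n)=(0,1): 6·0+6·1=6≤9, 2·0+3·1=3≤7, objective 9.
(m,n)=(1,0): 6·1+6·0=6≤9, 2·1+3·0=2≤7, objective 5.
(m,n)=(0,0): 6·0+6·0=0≤9, 2·0+3·0=0≤7, objective 0.
The best lattice point is (0,1), giving 9.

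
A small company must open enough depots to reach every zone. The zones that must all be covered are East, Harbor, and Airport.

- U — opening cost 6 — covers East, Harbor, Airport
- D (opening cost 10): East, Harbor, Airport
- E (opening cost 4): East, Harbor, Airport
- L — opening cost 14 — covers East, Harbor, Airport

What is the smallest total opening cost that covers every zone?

E alone covers East, Harbor, Airport — every zone.
Total opening cost: 4.

4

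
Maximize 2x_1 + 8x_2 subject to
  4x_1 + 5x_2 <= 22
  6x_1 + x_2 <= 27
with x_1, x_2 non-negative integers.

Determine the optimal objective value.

32

(x_1,x_2)=(0,4): 4·0+5·4=20≤22, 6·0+1·4=4≤27, objective 32.
(x_1,x_2)=(1,3): 4·1+5·3=19≤22, 6·1+1·3=9≤27, objective 26.
(x_1,x_2)=(0,3): 4·0+5·3=15≤22, 6·0+1·3=3≤27, objective 24.
The best lattice point is (0,4), giving 32.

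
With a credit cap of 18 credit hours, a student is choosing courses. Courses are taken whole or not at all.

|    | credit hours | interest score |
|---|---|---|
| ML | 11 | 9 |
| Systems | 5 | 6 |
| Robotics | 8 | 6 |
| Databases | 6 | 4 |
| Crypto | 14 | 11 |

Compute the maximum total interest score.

15

Allowing fractional choices, the relaxed optimum would be about 16.6, but courses are indivisible.
ML + Systems: credit hours 11 + 5 = 16 ≤ 18, interest score 9 + 6 = 15.
Systems + Robotics: credit hours 5 + 8 = 13 ≤ 18, interest score 6 + 6 = 12.
ML + Databases: credit hours 11 + 6 = 17 ≤ 18, interest score 9 + 4 = 13.
Best is ML and Systems with total interest score 15.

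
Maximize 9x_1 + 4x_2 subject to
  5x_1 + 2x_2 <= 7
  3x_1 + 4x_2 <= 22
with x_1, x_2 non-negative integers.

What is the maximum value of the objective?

13

The continuous relaxation peaks at (0, 3.5) with value 14.00; rounding to a feasible lattice point costs some objective.
(x_1,x_2)=(1,1): 5·1+2·1=7≤7, 3·1+4·1=7≤22, objective 13.
(x_1,x_2)=(0,3): 5·0+2·3=6≤7, 3·0+4·3=12≤22, objective 12.
No feasible integer point exceeds 13.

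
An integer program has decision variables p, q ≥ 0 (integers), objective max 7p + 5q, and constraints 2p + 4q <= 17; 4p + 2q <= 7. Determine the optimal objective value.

15

(p,q)=(0,3): 2·0+4·3=12≤17, 4·0+2·3=6≤7, objective 15.
(p,q)=(0,2): 2·0+4·2=8≤17, 4·0+2·2=4≤7, objective 10.
Maximum is 15 at (p,q)=(0,3).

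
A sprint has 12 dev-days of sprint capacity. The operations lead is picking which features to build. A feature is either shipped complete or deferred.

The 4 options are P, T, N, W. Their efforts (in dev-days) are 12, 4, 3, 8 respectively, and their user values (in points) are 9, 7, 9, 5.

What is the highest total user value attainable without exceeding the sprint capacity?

16

Allowing fractional choices, the relaxed optimum would be about 19.8, but features are indivisible.
N + W: effort 3 + 8 = 11 ≤ 12, user value 9 + 5 = 14.
T + N: effort 4 + 3 = 7 ≤ 12, user value 7 + 9 = 16.
Best is T and N with total user value 16.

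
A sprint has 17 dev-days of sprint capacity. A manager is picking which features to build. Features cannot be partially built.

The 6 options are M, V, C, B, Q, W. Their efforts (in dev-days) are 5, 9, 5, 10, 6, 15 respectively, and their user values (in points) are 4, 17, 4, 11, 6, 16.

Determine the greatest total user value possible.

Allowing fractional choices, the relaxed optimum would be about 25.8, but features are indivisible.
M + V: effort 5 + 9 = 14 ≤ 17, user value 4 + 17 = 21.
V + Q: effort 9 + 6 = 15 ≤ 17, user value 17 + 6 = 23.
V + C: effort 9 + 5 = 14 ≤ 17, user value 17 + 4 = 21.
Best is V and Q with total user value 23.

23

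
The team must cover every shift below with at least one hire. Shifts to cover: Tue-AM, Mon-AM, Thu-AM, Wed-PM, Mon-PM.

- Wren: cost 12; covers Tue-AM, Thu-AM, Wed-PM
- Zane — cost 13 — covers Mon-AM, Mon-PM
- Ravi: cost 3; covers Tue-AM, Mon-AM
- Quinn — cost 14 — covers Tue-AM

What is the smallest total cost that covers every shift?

The greedy cost-per-new-shift heuristic would pick Ravi, Wren, and Zane for 28, but a cheaper cover exists.
Choose Wren and Zane: together they cover Tue-AM, Mon-AM, Thu-AM, Wed-PM, Mon-PM — every shift.
Total cost: 12 + 13 = 25.
No cover costs less than 25.

25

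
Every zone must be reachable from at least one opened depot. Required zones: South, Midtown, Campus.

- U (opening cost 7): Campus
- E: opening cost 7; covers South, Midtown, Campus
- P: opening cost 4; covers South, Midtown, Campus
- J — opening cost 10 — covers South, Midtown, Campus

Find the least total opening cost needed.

4

P alone covers South, Midtown, Campus — every zone.
Total opening cost: 4.
No cover costs less than 4.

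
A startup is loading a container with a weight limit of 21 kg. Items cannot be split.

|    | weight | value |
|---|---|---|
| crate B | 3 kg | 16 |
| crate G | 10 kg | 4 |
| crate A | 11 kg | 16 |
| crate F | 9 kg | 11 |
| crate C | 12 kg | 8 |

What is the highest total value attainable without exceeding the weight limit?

32

crate B + crate A: weight 3 + 11 = 14 ≤ 21, value 16 + 16 = 32.
crate B + crate F: weight 3 + 9 = 12 ≤ 21, value 16 + 11 = 27.
Best is crate B and crate A with total value 32.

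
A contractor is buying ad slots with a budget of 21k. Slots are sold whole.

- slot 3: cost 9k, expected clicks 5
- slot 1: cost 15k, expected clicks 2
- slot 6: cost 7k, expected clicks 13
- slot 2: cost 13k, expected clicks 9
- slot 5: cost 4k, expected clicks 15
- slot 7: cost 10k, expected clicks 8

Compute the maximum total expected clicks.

This is an integer program with binary decision variables.
slot 3 + slot 6 + slot 5: cost 9 + 7 + 4 = 20 ≤ 21, expected clicks 5 + 13 + 15 = 33.
slot 6 + slot 5: cost 7 + 4 = 11 ≤ 21, expected clicks 13 + 15 = 28.
slot 6 + slot 5 + slot 7: cost 7 + 4 + 10 = 21 ≤ 21, expected clicks 13 + 15 + 8 = 36.
Best is slot 6, slot 5, and slot 7 with total expected clicks 36.

36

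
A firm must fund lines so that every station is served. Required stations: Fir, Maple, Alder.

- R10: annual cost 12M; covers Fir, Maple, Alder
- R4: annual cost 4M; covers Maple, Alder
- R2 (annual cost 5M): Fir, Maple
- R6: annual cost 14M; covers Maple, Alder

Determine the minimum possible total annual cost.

Choose R4 and R2: together they cover Fir, Maple, Alder — every station.
Total annual cost: 4 + 5 = 9.
No cover costs less than 9.

9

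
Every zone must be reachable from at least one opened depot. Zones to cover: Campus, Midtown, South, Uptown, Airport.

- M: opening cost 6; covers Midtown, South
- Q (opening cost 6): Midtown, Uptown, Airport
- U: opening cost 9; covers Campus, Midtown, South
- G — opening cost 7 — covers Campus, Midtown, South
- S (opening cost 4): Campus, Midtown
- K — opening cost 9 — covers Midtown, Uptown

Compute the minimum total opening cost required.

This is an integer covering problem.
Choose Q and G: together they cover Campus, Midtown, South, Uptown, Airport — every zone.
Total opening cost: 6 + 7 = 13.
No cover costs less than 13.

13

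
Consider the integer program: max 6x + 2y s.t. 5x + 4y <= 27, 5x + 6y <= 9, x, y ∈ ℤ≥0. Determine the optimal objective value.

6

(x,y)=(1,0) is feasible, giving 6.
(x,y)=(0,1) is feasible, giving 2.
(x,y)=(0,0) is feasible, giving 0.
The best lattice point is (1,0), giving 6.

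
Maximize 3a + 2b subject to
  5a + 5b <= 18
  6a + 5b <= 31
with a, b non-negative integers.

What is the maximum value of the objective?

9

Relaxing integrality, the LP optimum is 10.80 at (a,b) = (3.6, 0), which is not an integer point.
(a,b)=(3,0): 5·3+5·0=15≤18, 6·3+5·0=18≤31, objective 9.
(a,b)=(2,1): 5·2+5·1=15≤18, 6·2+5·1=17≤31, objective 8.
No feasible integer point exceeds 9.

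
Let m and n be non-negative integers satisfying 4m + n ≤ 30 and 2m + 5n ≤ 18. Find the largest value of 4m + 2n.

28

Relaxing integrality, the LP optimum is 30.67 at (m,n) = (7.33, 0.667), which is not an integer point.
(m,n)=(7,0) is feasible, giving 28.
(m,n)=(6,1) is feasible, giving 26.
The best lattice point is (7,0), giving 28.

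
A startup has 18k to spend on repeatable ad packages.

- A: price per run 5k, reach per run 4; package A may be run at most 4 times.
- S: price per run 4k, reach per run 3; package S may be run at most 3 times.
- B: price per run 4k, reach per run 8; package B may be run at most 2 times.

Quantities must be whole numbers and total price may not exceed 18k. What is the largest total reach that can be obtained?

B has the best ratio (8/4); taking only B gives at most 2×8 = 16 (stopped by the supply cap of 2).
Mixing does better — 2×A and 2×B: price 18 ≤ 18, reach 2·4 + 2·8 = 24.

24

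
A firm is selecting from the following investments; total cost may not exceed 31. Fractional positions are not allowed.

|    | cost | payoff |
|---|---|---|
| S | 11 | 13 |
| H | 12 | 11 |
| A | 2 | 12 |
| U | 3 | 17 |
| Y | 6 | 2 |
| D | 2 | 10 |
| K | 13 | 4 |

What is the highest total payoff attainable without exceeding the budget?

63

Allowing fractional choices, the relaxed optimum would be about 63.3, but investments are indivisible.
S + A + U + D + K: cost 11 + 2 + 3 + 2 + 13 = 31 ≤ 31, payoff 13 + 12 + 17 + 10 + 4 = 56.
S + A + U + Y + D: cost 11 + 2 + 3 + 6 + 2 = 24 ≤ 31, payoff 13 + 12 + 17 + 2 + 10 = 54.
S + H + A + U + D: cost 11 + 12 + 2 + 3 + 2 = 30 ≤ 31, payoff 13 + 11 + 12 + 17 + 10 = 63.
Best is S, H, A, U, and D with total payoff 63.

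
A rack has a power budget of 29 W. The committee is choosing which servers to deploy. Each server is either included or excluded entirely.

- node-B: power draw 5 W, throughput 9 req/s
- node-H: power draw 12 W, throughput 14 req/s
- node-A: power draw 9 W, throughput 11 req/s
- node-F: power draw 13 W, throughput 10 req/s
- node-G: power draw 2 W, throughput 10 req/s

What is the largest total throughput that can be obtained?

node-B + node-H + node-A + node-G: power draw 5 + 12 + 9 + 2 = 28 ≤ 29, throughput 9 + 14 + 11 + 10 = 44.
node-B + node-A + node-F + node-G: power draw 5 + 9 + 13 + 2 = 29 ≤ 29, throughput 9 + 11 + 10 + 10 = 40.
Best is node-B, node-H, node-A, and node-G with total throughput 44.

44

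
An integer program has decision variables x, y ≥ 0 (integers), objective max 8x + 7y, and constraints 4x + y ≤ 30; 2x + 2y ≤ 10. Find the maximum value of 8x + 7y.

(x,y)=(5,0): 4·5+1·0=20≤30, 2·5+2·0=10≤10, objective 40.
(x,y)=(4,1): 4·4+1·1=17≤30, 2·4+2·1=10≤10, objective 39.
No feasible integer point exceeds 40.

40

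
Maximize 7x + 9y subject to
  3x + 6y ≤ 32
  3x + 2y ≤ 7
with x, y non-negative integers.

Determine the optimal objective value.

Relaxing integrality, the LP optimum is 31.50 at (x,y) = (0, 3.5), which is not an integer point.
(x,y)=(0,3): 3·0+6·3=18≤32, 3·0+2·3=6≤7, objective 27.
(x,y)=(1,2): 3·1+6·2=15≤32, 3·1+2·2=7≤7, objective 25.
(x,y)=(0,2): 3·0+6·2=12≤32, 3·0+2·2=4≤7, objective 18.
The best lattice point is (0,3), giving 27.

27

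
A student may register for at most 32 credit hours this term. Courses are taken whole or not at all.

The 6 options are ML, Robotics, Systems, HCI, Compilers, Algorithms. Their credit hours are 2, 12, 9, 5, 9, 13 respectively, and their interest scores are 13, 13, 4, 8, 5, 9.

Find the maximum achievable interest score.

ML + Robotics + HCI + Algorithms: credit hours 2 + 12 + 5 + 13 = 32 ≤ 32, interest score 13 + 13 + 8 + 9 = 43.
ML + Robotics + HCI + Compilers: credit hours 2 + 12 + 5 + 9 = 28 ≤ 32, interest score 13 + 13 + 8 + 5 = 39.
ML + Robotics + Systems + HCI: credit hours 2 + 12 + 9 + 5 = 28 ≤ 32, interest score 13 + 13 + 4 + 8 = 38.
Best is ML, Robotics, HCI, and Algorithms with total interest score 43.

43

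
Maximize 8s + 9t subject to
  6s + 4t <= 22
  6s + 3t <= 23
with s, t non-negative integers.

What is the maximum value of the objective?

The continuous relaxation peaks at (0, 5.5) with value 49.50; rounding to a feasible lattice point costs some objective.
(s,t)=(0,5): 6·0+4·5=20≤22, 6·0+3·5=15≤23, objective 45.
(s,t)=(1,4): 6·1+4·4=22≤22, 6·1+3·4=18≤23, objective 44.
Maximum is 45 at (s,t)=(0,5).

45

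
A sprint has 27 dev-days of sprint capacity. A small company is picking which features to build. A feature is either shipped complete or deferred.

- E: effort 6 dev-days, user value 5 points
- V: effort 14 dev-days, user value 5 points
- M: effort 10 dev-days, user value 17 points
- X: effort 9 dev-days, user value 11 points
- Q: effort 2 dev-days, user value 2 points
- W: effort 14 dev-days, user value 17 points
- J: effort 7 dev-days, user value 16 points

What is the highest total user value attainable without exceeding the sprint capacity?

44

Allowing fractional choices, the relaxed optimum would be about 45.2, but features are indivisible.
E + M + Q + J: effort 6 + 10 + 2 + 7 = 25 ≤ 27, user value 5 + 17 + 2 + 16 = 40.
M + X + J: effort 10 + 9 + 7 = 26 ≤ 27, user value 17 + 11 + 16 = 44.
E + M + J: effort 6 + 10 + 7 = 23 ≤ 27, user value 5 + 17 + 16 = 38.
Best is M, X, and J with total user value 44.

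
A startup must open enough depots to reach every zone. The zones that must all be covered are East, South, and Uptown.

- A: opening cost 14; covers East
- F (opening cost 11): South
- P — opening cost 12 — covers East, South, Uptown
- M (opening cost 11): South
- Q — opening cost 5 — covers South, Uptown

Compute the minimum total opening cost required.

P alone covers East, South, Uptown — every zone.
Total opening cost: 12.

12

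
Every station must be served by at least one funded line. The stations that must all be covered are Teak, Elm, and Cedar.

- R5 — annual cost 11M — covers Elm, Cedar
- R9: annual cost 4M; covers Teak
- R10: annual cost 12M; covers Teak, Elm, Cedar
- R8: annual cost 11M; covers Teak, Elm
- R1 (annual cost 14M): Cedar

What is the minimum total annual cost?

12

This is a weighted set-cover instance.
The greedy cost-per-new-station heuristic would pick R9 and R5 for 15, but a cheaper cover exists.
R10 alone covers Teak, Elm, Cedar — every station.
Total annual cost: 12.
No cover costs less than 12.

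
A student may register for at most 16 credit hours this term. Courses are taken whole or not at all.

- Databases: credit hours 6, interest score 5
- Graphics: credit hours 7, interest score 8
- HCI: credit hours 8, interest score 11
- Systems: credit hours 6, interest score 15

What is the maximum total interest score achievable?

26

Graphics + Systems: credit hours 7 + 6 = 13 ≤ 16, interest score 8 + 15 = 23.
HCI + Systems: credit hours 8 + 6 = 14 ≤ 16, interest score 11 + 15 = 26.
Best is HCI and Systems with total interest score 26.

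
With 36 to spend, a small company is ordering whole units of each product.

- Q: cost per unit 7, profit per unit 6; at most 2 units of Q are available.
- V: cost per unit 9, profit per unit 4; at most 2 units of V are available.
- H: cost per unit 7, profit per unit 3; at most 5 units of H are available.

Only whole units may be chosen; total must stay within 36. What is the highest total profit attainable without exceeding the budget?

21

This is a bounded integer knapsack.
Take 2×Q and 3×H: cost 35 ≤ 36, profit 2·6 + 3·3 = 21.
Q has the best ratio (6/7) and is taken to its limit of 2; remaining capacity is filled optimally with the others.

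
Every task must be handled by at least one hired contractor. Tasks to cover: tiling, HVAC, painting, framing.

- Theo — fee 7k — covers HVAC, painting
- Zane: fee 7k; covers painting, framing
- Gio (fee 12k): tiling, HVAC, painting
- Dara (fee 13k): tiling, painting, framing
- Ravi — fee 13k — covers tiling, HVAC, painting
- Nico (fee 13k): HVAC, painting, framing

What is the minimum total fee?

The greedy cost-per-new-task heuristic would pick Theo and Dara for 20, but a cheaper cover exists.
Choose Zane and Gio: together they cover tiling, HVAC, painting, framing — every task.
Total fee: 7 + 12 = 19.
No cover costs less than 19.

19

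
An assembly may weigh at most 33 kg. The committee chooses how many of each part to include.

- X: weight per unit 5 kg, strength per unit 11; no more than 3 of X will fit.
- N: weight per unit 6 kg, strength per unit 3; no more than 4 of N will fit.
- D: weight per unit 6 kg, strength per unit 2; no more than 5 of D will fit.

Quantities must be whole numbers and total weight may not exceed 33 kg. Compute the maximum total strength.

3×X and 3×N: weight 33 ≤ 33, strength 3·11 + 3·3 = 42.
3×X, 2×N, and 1×D: weight 33 ≤ 33, strength 3·11 + 2·3 + 1·2 = 41.
Best is 42.

42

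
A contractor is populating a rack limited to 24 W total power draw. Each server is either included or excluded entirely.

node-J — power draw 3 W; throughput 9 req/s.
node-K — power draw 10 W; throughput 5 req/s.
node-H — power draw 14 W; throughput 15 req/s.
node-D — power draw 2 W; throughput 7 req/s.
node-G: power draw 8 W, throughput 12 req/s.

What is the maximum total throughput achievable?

node-J + node-K + node-D + node-G: power draw 3 + 10 + 2 + 8 = 23 ≤ 24, throughput 9 + 5 + 7 + 12 = 33.
node-J + node-H + node-D: power draw 3 + 14 + 2 = 19 ≤ 24, throughput 9 + 15 + 7 = 31.
node-H + node-D + node-G: power draw 14 + 2 + 8 = 24 ≤ 24, throughput 15 + 7 + 12 = 34.
Best is node-H, node-D, and node-G with total throughput 34.

34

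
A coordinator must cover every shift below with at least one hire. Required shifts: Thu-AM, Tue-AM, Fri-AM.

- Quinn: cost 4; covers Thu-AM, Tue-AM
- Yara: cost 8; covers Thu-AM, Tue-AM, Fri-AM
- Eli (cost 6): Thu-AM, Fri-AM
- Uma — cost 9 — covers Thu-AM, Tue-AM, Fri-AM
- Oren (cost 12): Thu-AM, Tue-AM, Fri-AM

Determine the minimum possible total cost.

8

The greedy cost-per-new-shift heuristic would pick Quinn and Eli for 10, but a cheaper cover exists.
Yara alone covers Thu-AM, Tue-AM, Fri-AM — every shift.
Total cost: 8.
No cover costs less than 8.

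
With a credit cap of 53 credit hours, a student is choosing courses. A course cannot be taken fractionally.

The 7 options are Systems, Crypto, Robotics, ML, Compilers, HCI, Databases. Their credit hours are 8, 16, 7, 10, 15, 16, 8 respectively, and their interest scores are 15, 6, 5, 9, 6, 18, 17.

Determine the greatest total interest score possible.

64

Take Systems, Robotics, ML, HCI, and Databases: credit hours 8 + 7 + 10 + 16 + 8 = 49 ≤ 53, interest score 15 + 5 + 9 + 18 + 17 = 64.
No other feasible combination does better.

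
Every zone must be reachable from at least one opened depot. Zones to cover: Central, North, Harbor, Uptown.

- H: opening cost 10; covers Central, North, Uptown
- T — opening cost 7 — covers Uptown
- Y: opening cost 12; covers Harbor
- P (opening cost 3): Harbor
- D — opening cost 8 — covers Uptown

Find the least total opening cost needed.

Choose H and P: together they cover Central, North, Harbor, Uptown — every zone.
Total opening cost: 10 + 3 = 13.
No cover costs less than 13.

13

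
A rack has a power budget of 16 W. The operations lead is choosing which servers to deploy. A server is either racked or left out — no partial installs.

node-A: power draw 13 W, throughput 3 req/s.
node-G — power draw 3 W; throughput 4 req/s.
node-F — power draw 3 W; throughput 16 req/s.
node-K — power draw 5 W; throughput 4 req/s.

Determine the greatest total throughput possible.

Take node-G, node-F, and node-K: power draw 3 + 3 + 5 = 11 ≤ 16, throughput 4 + 16 + 4 = 24.
No other feasible combination does better.

24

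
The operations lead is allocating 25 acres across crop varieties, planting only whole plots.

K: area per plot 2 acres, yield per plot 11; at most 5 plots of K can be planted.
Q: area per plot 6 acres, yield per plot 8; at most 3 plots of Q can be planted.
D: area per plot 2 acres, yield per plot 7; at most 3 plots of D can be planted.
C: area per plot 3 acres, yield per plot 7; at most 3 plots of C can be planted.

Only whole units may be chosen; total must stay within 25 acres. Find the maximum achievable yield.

97

This is a bounded integer knapsack.
Take 5×K, 3×D, and 3×C: area 25 ≤ 25, yield 5·11 + 3·7 + 3·7 = 97.
K has the best ratio (11/2) and is taken to its limit of 5; remaining capacity is filled optimally with the others.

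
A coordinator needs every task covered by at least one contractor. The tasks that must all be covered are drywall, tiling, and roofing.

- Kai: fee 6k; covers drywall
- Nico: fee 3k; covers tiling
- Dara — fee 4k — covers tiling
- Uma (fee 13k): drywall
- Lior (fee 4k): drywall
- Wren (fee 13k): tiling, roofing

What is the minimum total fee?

17

The greedy cost-per-new-task heuristic would pick Nico, Lior, and Wren for 20, but a cheaper cover exists.
Choose Lior and Wren: together they cover drywall, tiling, roofing — every task.
Total fee: 4 + 13 = 17.
No cover costs less than 17.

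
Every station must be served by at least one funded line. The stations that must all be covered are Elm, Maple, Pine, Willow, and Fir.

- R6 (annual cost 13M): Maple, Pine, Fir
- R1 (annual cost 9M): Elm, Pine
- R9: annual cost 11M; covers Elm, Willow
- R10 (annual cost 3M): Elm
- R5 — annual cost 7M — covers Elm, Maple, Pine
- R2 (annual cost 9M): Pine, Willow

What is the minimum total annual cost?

24

The greedy cost-per-new-station heuristic would pick R5, R2, and R6 for 29, but a cheaper cover exists.
Choose R6 and R9: together they cover Elm, Maple, Pine, Willow, Fir — every station.
Total annual cost: 13 + 11 = 24.
No cover costs less than 24.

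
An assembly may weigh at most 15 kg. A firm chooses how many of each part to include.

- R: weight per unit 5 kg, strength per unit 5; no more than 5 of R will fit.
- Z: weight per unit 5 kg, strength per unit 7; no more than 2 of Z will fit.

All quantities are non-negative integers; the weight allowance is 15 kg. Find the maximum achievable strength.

19

2×R and 1×Z: weight 15 ≤ 15, strength 2·5 + 1·7 = 17.
1×R and 2×Z: weight 15 ≤ 15, strength 1·5 + 2·7 = 19.
Best is 19.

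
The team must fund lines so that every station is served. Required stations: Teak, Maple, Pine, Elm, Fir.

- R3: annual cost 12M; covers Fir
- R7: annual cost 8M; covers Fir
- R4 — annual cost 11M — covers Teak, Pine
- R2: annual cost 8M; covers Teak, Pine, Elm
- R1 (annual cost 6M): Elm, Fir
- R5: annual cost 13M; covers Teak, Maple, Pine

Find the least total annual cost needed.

19

The greedy cost-per-new-station heuristic would pick R2, R1, and R5 for 27, but a cheaper cover exists.
Choose R1 and R5: together they cover Teak, Maple, Pine, Elm, Fir — every station.
Total annual cost: 6 + 13 = 19.
No cover costs less than 19.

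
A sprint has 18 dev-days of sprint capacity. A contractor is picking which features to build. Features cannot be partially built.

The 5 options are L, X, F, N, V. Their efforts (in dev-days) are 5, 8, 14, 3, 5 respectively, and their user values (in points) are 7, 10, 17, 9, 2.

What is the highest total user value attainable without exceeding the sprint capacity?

Allowing fractional choices, the relaxed optimum would be about 28.4, but features are indivisible.
X + N + V: effort 8 + 3 + 5 = 16 ≤ 18, user value 10 + 9 + 2 = 21.
L + X + N: effort 5 + 8 + 3 = 16 ≤ 18, user value 7 + 10 + 9 = 26.
F + N: effort 14 + 3 = 17 ≤ 18, user value 17 + 9 = 26.
The maximum user value is 26; one optimal choice is L, X, and N.

26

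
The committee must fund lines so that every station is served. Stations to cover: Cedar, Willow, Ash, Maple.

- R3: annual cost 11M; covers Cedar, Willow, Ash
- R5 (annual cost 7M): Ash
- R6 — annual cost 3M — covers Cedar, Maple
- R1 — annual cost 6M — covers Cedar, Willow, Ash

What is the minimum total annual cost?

Choose R6 and R1: together they cover Cedar, Willow, Ash, Maple — every station.
Total annual cost: 3 + 6 = 9.

9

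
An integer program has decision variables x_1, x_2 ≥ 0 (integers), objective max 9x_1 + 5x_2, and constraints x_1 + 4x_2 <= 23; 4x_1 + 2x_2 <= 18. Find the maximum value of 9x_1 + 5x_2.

The continuous relaxation peaks at (1.86, 5.29) with value 43.14; rounding to a feasible lattice point costs some objective.
(x_1,x_2)=(2,5): 1·2+4·5=22≤23, 4·2+2·5=18≤18, objective 43.
(x_1,x_2)=(2,4): 1·2+4·4=18≤23, 4·2+2·4=16≤18, objective 38.
Maximum is 43 at (x_1,x_2)=(2,5).

43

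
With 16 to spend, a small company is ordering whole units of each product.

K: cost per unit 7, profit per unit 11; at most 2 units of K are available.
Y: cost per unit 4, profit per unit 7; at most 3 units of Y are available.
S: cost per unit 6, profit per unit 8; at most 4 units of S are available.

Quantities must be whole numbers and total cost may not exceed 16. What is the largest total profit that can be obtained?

25

This is a bounded integer knapsack.
1×Y and 2×S: cost 16 ≤ 16, profit 1·7 + 2·8 = 23.
1×K and 2×Y: cost 15 ≤ 16, profit 1·11 + 2·7 = 25.
Best is 25.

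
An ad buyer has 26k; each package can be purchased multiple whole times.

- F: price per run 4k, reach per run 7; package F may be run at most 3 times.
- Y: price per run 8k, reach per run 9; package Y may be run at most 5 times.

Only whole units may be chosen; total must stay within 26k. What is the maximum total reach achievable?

32

Take 2×F and 2×Y: price 24 ≤ 26, reach 2·7 + 2·9 = 32.
No other integer combination yields more.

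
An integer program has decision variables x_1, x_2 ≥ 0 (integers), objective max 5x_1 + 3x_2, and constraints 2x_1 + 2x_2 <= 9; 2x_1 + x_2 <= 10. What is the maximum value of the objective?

(x_1,x_2)=(4,0) is feasible, giving 20.
(x_1,x_2)=(3,1) is feasible, giving 18.
(x_1,x_2)=(3,0) is feasible, giving 15.
Maximum is 20 at (x_1,x_2)=(4,0).

20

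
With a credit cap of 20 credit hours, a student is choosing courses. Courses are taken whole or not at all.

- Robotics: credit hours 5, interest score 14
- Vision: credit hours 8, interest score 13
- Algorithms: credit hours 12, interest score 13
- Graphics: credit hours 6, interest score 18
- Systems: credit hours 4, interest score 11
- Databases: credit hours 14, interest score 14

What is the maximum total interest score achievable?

Treat it as a binary knapsack problem.
Allowing fractional choices, the relaxed optimum would be about 51.1, but courses are indivisible.
Robotics + Graphics + Systems: credit hours 5 + 6 + 4 = 15 ≤ 20, interest score 14 + 18 + 11 = 43.
Robotics + Vision + Graphics: credit hours 5 + 8 + 6 = 19 ≤ 20, interest score 14 + 13 + 18 = 45.
Vision + Graphics + Systems: credit hours 8 + 6 + 4 = 18 ≤ 20, interest score 13 + 18 + 11 = 42.
Best is Robotics, Vision, and Graphics with total interest score 45.

45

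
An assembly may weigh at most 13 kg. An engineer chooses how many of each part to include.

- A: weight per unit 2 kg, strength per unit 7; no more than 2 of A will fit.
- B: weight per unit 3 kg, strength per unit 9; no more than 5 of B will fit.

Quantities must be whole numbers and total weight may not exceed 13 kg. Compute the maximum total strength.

4×B: weight 12 ≤ 13, strength 4·9 = 36.
2×A and 3×B: weight 13 ≤ 13, strength 2·7 + 3·9 = 41.
Best is 41.

41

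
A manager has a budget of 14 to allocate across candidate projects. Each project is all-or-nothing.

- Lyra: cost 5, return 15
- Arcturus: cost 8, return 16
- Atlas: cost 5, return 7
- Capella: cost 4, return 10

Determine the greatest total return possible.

32

Take Lyra, Atlas, and Capella: cost 5 + 5 + 4 = 14 ≤ 14, return 15 + 7 + 10 = 32.
No other feasible combination does better.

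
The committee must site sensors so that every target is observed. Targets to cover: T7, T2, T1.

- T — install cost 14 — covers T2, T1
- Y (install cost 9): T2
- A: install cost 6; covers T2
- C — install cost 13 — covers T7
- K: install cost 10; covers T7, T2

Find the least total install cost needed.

24

This is a weighted set-cover instance.
Choose T and K: together they cover T7, T2, T1 — every target.
Total install cost: 14 + 10 = 24.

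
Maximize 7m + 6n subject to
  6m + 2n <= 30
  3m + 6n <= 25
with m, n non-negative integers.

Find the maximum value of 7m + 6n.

Relaxing integrality, the LP optimum is 42.33 at (m,n) = (4.33, 2), which is not an integer point.
(m,n)=(4,2) is feasible, giving 40.
(m,n)=(4,1) is feasible, giving 34.
(m,n)=(3,2) is feasible, giving 33.
Maximum is 40 at (m,n)=(4,2).

40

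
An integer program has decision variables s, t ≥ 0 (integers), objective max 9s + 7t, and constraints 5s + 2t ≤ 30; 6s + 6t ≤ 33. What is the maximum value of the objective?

45

(s,t)=(5,0) is feasible, giving 45.
(s,t)=(4,1) is feasible, giving 43.
(s,t)=(4,0) is feasible, giving 36.
Maximum is 45 at (s,t)=(5,0).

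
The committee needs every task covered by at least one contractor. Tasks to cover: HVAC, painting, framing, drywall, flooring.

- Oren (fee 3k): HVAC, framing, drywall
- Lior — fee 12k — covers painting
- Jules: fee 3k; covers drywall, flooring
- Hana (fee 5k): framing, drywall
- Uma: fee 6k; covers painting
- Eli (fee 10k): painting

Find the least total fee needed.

Choose Oren, Jules, and Uma: together they cover HVAC, painting, framing, drywall, flooring — every task.
Total fee: 3 + 3 + 6 = 12.

12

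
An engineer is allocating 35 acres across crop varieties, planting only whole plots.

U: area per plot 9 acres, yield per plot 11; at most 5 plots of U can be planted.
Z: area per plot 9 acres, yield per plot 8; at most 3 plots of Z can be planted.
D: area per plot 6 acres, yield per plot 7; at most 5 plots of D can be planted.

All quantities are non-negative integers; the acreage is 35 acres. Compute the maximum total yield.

This is a bounded integer knapsack.
Take 3×U and 1×D: area 33 ≤ 35, yield 3·11 + 1·7 = 40.
No other integer combination yields more.

40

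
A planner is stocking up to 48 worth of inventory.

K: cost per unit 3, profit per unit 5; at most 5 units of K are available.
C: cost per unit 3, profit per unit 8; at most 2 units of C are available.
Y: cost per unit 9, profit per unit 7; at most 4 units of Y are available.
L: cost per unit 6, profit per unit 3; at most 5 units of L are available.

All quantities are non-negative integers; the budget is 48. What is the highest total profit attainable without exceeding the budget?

5×K, 2×C, 2×Y, and 1×L: cost 45 ≤ 48, profit 5·5 + 2·8 + 2·7 + 1·3 = 58.
5×K, 2×C, and 3×Y: cost 48 ≤ 48, profit 5·5 + 2·8 + 3·7 = 62.
Best is 62.

62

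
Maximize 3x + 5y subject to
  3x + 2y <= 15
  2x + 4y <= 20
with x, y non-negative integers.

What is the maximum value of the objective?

(x,y)=(2,4) is feasible, giving 26.
(x,y)=(3,3) is feasible, giving 24.
(x,y)=(1,4) is feasible, giving 23.
No feasible integer point exceeds 26.

26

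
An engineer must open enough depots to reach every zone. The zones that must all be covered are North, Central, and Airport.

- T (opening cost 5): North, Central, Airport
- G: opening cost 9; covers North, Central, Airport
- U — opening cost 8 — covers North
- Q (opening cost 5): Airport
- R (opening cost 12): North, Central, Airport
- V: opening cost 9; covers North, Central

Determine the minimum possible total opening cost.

T alone covers North, Central, Airport — every zone.
Total opening cost: 5.
No cover costs less than 5.

5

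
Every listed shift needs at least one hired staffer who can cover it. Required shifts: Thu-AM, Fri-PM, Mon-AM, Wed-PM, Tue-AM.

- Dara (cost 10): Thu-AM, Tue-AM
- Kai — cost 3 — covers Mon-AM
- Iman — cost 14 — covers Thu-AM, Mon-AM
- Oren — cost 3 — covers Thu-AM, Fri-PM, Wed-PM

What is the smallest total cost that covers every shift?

16

Choose Dara, Kai, and Oren: together they cover Thu-AM, Fri-PM, Mon-AM, Wed-PM, Tue-AM — every shift.
Total cost: 10 + 3 + 3 = 16.
No cover costs less than 16.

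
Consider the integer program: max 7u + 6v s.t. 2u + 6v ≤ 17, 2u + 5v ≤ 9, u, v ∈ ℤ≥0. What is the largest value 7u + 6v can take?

(u,v)=(4,0): 2·4+6·0=8≤17, 2·4+5·0=8≤9, objective 28.
(u,v)=(3,0): 2·3+6·0=6≤17, 2·3+5·0=6≤9, objective 21.
No feasible integer point exceeds 28.

28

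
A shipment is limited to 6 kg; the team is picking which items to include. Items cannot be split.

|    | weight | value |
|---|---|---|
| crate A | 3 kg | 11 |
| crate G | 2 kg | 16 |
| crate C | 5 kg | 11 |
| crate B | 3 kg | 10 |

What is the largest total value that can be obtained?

27

Allowing fractional choices, the relaxed optimum would be about 30.3, but items are indivisible.
crate A + crate G: weight 3 + 2 = 5 ≤ 6, value 11 + 16 = 27.
crate G + crate B: weight 2 + 3 = 5 ≤ 6, value 16 + 10 = 26.
Best is crate A and crate G with total value 27.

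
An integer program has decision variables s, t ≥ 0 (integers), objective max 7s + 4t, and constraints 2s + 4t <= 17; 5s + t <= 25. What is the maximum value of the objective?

(s,t)=(4,2) is feasible, giving 36.
(s,t)=(5,0) is feasible, giving 35.
(s,t)=(4,1) is feasible, giving 32.
Maximum is 36 at (s,t)=(4,2).

36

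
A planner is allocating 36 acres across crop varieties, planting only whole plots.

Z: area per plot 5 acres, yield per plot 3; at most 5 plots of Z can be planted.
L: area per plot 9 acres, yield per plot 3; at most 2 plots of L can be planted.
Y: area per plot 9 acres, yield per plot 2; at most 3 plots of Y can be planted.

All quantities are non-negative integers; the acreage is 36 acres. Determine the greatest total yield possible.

18

This is a bounded integer knapsack.
Z has the best ratio (3/5); taking only Z gives at most 5×3 = 15 (stopped by the supply cap of 5).
Mixing does better — 5×Z and 1×L: area 34 ≤ 36, yield 5·3 + 1·3 = 18.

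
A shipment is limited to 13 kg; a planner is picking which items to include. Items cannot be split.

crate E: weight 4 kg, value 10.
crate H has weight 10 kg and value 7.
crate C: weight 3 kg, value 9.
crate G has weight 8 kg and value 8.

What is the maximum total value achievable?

19

Take crate E and crate C: weight 4 + 3 = 7 ≤ 13, value 10 + 9 = 19.
No other feasible combination does better.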